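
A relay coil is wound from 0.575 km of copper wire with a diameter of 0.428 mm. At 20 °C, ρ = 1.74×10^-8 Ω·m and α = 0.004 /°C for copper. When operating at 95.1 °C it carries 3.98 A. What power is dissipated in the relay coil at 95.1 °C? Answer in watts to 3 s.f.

A = π(d/2)² = π(2.1400e-04 m)² = 1.439e-07 m²
R₍20₎ = ρL/A = (1.74×10^-8)(575)/(1.439e-07) = 69.54 Ω
R₍95.1₎ = R₍20₎(1 + αΔT) = 69.54 × (1 + 0.004×75.1) = 90.43 Ω
P = I²R = (3.98)² × 90.43 = 1430 W

1430 W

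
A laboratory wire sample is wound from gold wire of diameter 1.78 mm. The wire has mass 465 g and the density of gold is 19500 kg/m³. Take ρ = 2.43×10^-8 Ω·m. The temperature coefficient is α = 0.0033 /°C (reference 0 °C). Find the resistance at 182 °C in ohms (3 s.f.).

A = π(d/2)² = π(8.9000e-04 m)² = 2.4885e-06 m²
L = m/(density·A) = 0.465/(19500×2.4885e-06) = 9.583 m
R = ρL/A = (2.43×10^-8)(9.583)/(2.4885e-06) = 0.09358 Ω
R(182 °C) = 0.09358 × (1 + 0.0033×182) = 0.150 Ω

0.150 Ω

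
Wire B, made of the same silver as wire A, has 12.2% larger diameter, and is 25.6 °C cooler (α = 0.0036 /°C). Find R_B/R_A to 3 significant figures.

R ∝ ρL/d² with ρ ∝ (1+αΔT), so R_B/R_A = (1 + 12.2/100)⁻² × (1 − 0.0036×25.6)
= 0.7944 × 0.9078 = 0.721

0.721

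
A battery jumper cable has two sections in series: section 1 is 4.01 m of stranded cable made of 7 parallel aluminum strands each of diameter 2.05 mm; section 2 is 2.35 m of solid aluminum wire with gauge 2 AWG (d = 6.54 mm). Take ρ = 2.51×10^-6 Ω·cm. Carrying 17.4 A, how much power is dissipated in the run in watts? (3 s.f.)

1.85 W

ρ = 2.51×10^-6 Ω·cm = 2.51×10^-8 Ω·m
Section 1: A_strand = π(1.0250e-03)² = 3.301e-06 m²; R₁ = ρL/(N·A_s) = (2.51×10^-8)(4.01)/(7×3.301e-06) = 0.004356 Ω
Section 2: A = π(6.54/2 mm)² = π(3.2700e-03 m)² = 3.359e-05 m²
R₂ = (2.51×10^-8)(2.35)/(3.359e-05) = 0.001756 Ω
R = R₁ + R₂ = 0.006112 Ω
P = I²R = (17.4)² × 0.006112 = 1.85 W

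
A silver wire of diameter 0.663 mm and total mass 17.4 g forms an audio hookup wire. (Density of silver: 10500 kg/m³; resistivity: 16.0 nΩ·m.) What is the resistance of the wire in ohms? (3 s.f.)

ρ = 16.0 nΩ·m = 1.60×10^-8 Ω·m
A = π(d/2)² = π(3.3150e-04 m)² = 3.4524e-07 m²
L = m/(density·A) = 0.0174/(10500×3.4524e-07) = 4.8 m
R = ρL/A = (1.60×10^-8)(4.8)/(3.4524e-07) = 0.222 Ω

0.222 Ω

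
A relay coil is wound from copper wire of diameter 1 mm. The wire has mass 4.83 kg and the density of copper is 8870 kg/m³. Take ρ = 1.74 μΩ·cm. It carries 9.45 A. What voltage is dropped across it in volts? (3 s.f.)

145 V

ρ = 1.74 μΩ·cm = 1.74×10^-8 Ω·m
A = π(d/2)² = π(5.0000e-04 m)² = 7.8540e-07 m²
L = m/(density·A) = 4.83/(8870×7.8540e-07) = 693.3 m
R = ρL/A = (1.74×10^-8)(693.3)/(7.8540e-07) = 15.36 Ω
V = IR = 9.45 × 15.36 = 145 V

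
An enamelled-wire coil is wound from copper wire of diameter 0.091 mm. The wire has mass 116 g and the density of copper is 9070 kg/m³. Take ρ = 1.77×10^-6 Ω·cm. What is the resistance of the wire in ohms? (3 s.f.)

ρ = 1.77×10^-6 Ω·cm = 1.77×10^-8 Ω·m
A = π(d/2)² = π(4.5500e-05 m)² = 6.5039e-09 m²
L = m/(density·A) = 0.116/(9070×6.5039e-09) = 1966 m
R = ρL/A = (1.77×10^-8)(1966)/(6.5039e-09) = 5350 Ω

5350 Ω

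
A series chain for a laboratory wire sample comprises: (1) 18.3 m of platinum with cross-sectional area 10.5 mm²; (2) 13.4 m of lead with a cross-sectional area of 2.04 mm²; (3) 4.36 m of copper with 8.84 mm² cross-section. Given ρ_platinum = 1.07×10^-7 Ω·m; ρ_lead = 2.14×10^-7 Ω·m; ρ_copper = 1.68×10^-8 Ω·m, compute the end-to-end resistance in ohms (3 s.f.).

Seg 1: A = 10.5 mm² = 1.050e-05 m²
R_1 = (1.07×10^-7)(18.3)/(1.050e-05) = 0.1865 Ω
Seg 2: A = 2.04 mm² = 2.040e-06 m²
R_2 = (2.14×10^-7)(13.4)/(2.040e-06) = 1.406 Ω
Seg 3: A = 8.84 mm² = 8.840e-06 m²
R_3 = (1.68×10^-8)(4.36)/(8.840e-06) = 0.008286 Ω
R_total = R_1 + R_2 + R_3 = 1.60 Ω

1.60 Ω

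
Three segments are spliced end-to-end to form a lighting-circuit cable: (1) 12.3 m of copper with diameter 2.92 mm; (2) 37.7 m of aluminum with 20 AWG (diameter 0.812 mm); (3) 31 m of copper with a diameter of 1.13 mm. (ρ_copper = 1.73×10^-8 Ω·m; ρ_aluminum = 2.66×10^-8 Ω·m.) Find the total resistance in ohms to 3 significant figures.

2.50 Ω

Seg 1: A = π(d/2)² = π(1.4600e-03 m)² = 6.697e-06 m²
R_1 = (1.73×10^-8)(12.3)/(6.697e-06) = 0.03178 Ω
Seg 2: A = π(0.812/2 mm)² = π(4.0600e-04 m)² = 5.178e-07 m²
R_2 = (2.66×10^-8)(37.7)/(5.178e-07) = 1.937 Ω
Seg 3: A = π(d/2)² = π(5.6500e-04 m)² = 1.003e-06 m²
R_3 = (1.73×10^-8)(31)/(1.003e-06) = 0.5348 Ω
R_total = R_1 + R_2 + R_3 = 2.50 Ω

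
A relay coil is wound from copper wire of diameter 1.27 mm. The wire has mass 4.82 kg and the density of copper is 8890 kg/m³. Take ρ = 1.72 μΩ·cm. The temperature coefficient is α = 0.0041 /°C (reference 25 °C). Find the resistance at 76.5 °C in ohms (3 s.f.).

ρ = 1.72 μΩ·cm = 1.72×10^-8 Ω·m
A = π(d/2)² = π(6.3500e-04 m)² = 1.2668e-06 m²
L = m/(density·A) = 4.82/(8890×1.2668e-06) = 428 m
R = ρL/A = (1.72×10^-8)(428)/(1.2668e-06) = 5.811 Ω
R(76.5 °C) = 5.811 × (1 + 0.0041×51.5) = 7.04 Ω

7.04 Ω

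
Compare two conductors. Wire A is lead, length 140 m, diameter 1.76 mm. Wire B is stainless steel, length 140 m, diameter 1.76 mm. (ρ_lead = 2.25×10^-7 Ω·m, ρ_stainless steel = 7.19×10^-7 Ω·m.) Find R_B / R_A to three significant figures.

R ∝ ρL/d², so R_B/R_A = (ρ_B/ρ_A)
= (7.19×10^-7/2.25×10^-7) = 3.20

3.20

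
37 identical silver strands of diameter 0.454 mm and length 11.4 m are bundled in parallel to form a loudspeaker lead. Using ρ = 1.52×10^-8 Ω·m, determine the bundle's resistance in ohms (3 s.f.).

0.0289 Ω

A_strand = π(2.2700e-04 m)² = 1.619e-07 m²
R_strand = ρL/A = (1.52×10^-8)(11.4)/(1.619e-07) = 1.07 Ω
R_total = R_strand/N = 1.07/37 = 0.0289 Ω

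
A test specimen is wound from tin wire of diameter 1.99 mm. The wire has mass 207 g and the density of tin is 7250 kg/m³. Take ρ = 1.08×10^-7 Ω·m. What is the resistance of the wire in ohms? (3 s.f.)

A = π(d/2)² = π(9.9500e-04 m)² = 3.1103e-06 m²
L = m/(density·A) = 0.207/(7250×3.1103e-06) = 9.18 m
R = ρL/A = (1.08×10^-7)(9.18)/(3.1103e-06) = 0.319 Ω

0.319 Ω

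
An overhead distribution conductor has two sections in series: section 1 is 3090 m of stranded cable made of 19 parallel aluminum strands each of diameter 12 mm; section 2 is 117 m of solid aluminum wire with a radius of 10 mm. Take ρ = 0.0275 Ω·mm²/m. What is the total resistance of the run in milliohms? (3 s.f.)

49.8 mΩ

ρ = 0.0275 Ω·mm²/m = 2.75×10^-8 Ω·m
Section 1: A_strand = π(6.0000e-03)² = 1.131e-04 m²; R₁ = ρL/(N·A_s) = (2.75×10^-8)(3090)/(19×1.131e-04) = 0.03954 Ω
Section 2: A = πr² = π(1.0000e-02 m)² = 3.142e-04 m²
R₂ = (2.75×10^-8)(117)/(3.142e-04) = 0.01024 Ω
R = R₁ + R₂ = 49.8 mΩ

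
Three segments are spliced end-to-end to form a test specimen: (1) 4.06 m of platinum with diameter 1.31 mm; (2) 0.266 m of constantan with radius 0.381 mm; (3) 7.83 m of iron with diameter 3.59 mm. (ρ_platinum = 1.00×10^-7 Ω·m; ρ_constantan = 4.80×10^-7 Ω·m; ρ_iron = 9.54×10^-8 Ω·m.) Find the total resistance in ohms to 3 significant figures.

Seg 1: A = π(d/2)² = π(6.5500e-04 m)² = 1.348e-06 m²
R_1 = (1.00×10^-7)(4.06)/(1.348e-06) = 0.3012 Ω
Seg 2: A = πr² = π(3.8100e-04 m)² = 4.560e-07 m²
R_2 = (4.80×10^-7)(0.266)/(4.560e-07) = 0.28 Ω
Seg 3: A = π(d/2)² = π(1.7950e-03 m)² = 1.012e-05 m²
R_3 = (9.54×10^-8)(7.83)/(1.012e-05) = 0.0738 Ω
R_total = R_1 + R_2 + R_3 = 0.655 Ω

0.655 Ω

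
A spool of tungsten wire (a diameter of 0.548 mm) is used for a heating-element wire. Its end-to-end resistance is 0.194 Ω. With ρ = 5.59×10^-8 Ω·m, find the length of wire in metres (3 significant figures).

A = π(d/2)² = π(2.7400e-04 m)² = 2.359e-07 m²
L = RA/ρ = (0.194)(2.359e-07)/(5.59×10^-8) = 0.819 m

0.819 m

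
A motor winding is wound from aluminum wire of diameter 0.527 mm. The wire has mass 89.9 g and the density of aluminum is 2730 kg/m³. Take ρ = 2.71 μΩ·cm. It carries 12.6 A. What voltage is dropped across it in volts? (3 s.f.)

236 V

ρ = 2.71 μΩ·cm = 2.71×10^-8 Ω·m
A = π(d/2)² = π(2.6350e-04 m)² = 2.1813e-07 m²
L = m/(density·A) = 0.0899/(2730×2.1813e-07) = 151 m
R = ρL/A = (2.71×10^-8)(151)/(2.1813e-07) = 18.76 Ω
V = IR = 12.6 × 18.76 = 236 V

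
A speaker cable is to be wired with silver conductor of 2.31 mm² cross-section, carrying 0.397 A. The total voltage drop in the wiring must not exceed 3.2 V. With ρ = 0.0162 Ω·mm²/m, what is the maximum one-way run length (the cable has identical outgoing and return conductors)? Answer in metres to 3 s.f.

575 m

ρ = 0.0162 Ω·mm²/m = 1.62×10^-8 Ω·m
A = 2.31 mm² = 2.310e-06 m²
L_max = V_max·A/(2·ρI) = (3.2)(2.310e-06)/(2×1.62×10^-8×0.397) = 575 m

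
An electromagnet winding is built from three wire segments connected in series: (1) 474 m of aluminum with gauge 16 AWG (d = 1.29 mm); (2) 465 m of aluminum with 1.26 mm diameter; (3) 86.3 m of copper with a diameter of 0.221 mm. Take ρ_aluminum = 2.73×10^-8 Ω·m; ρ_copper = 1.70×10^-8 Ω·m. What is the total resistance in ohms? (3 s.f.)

Seg 1: A = π(1.29/2 mm)² = π(6.4500e-04 m)² = 1.307e-06 m²
R_1 = (2.73×10^-8)(474)/(1.307e-06) = 9.901 Ω
Seg 2: A = π(d/2)² = π(6.3000e-04 m)² = 1.247e-06 m²
R_2 = (2.73×10^-8)(465)/(1.247e-06) = 10.18 Ω
Seg 3: A = π(d/2)² = π(1.1050e-04 m)² = 3.836e-08 m²
R_3 = (1.70×10^-8)(86.3)/(3.836e-08) = 38.25 Ω
R_total = R_1 + R_2 + R_3 = 58.3 Ω

58.3 Ω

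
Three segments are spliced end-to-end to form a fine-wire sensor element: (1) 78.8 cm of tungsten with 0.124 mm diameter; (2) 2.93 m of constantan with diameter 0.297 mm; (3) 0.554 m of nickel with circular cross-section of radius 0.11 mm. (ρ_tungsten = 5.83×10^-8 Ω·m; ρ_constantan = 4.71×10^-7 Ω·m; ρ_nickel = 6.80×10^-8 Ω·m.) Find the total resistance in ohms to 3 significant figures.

24.7 Ω

Seg 1: A = π(d/2)² = π(6.2000e-05 m)² = 1.208e-08 m²
R_1 = (5.83×10^-8)(0.788)/(1.208e-08) = 3.804 Ω
Seg 2: A = π(d/2)² = π(1.4850e-04 m)² = 6.928e-08 m²
R_2 = (4.71×10^-7)(2.93)/(6.928e-08) = 19.92 Ω
Seg 3: A = πr² = π(1.1000e-04 m)² = 3.801e-08 m²
R_3 = (6.80×10^-8)(0.554)/(3.801e-08) = 0.991 Ω
R_total = R_1 + R_2 + R_3 = 24.7 Ω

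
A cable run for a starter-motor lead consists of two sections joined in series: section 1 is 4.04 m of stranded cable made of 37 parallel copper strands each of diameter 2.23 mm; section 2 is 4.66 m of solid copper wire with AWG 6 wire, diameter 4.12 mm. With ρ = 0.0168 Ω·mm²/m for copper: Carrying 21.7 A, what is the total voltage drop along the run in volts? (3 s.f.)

ρ = 0.0168 Ω·mm²/m = 1.68×10^-8 Ω·m
Section 1: A_strand = π(1.1150e-03)² = 3.906e-06 m²; R₁ = ρL/(N·A_s) = (1.68×10^-8)(4.04)/(37×3.906e-06) = 4.697×10^-4 Ω
Section 2: A = π(4.12/2 mm)² = π(2.0600e-03 m)² = 1.333e-05 m²
R₂ = (1.68×10^-8)(4.66)/(1.333e-05) = 0.005872 Ω
R = R₁ + R₂ = 0.006342 Ω
V = IR = 21.7 × 0.006342 = 0.138 V

0.138 V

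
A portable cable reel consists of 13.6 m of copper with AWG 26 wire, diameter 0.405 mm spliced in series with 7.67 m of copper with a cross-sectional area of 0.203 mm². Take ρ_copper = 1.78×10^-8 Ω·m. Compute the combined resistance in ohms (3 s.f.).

Segment 1: A = π(0.405/2 mm)² = π(2.0250e-04 m)² = 1.288e-07 m²
R₁ = ρL/A = (1.78×10^-8)(13.6)/(1.288e-07) = 1.879 Ω
Segment 2: A = 0.203 mm² = 2.030e-07 m²
R₂ = (1.78×10^-8)(7.67)/(2.030e-07) = 0.6725 Ω
R = R₁ + R₂ = 2.55 Ω

2.55 Ω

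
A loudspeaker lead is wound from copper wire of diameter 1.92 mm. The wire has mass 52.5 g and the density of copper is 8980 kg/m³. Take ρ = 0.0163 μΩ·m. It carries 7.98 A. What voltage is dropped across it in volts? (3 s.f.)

0.0907 V

ρ = 0.0163 μΩ·m = 1.63×10^-8 Ω·m
A = π(d/2)² = π(9.6000e-04 m)² = 2.8953e-06 m²
L = m/(density·A) = 0.0525/(8980×2.8953e-06) = 2.019 m
R = ρL/A = (1.63×10^-8)(2.019)/(2.8953e-06) = 0.01137 Ω
V = IR = 7.98 × 0.01137 = 0.0907 V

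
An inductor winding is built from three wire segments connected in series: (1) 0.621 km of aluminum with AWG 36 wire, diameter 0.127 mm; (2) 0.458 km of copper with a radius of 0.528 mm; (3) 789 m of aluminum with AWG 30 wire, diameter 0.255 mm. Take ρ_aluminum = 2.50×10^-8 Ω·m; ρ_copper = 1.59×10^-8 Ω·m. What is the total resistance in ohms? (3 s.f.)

1620 Ω

Seg 1: A = π(0.127/2 mm)² = π(6.3500e-05 m)² = 1.267e-08 m²
R_1 = (2.50×10^-8)(621)/(1.267e-08) = 1226 Ω
Seg 2: A = πr² = π(5.2800e-04 m)² = 8.758e-07 m²
R_2 = (1.59×10^-8)(458)/(8.758e-07) = 8.315 Ω
Seg 3: A = π(0.255/2 mm)² = π(1.2750e-04 m)² = 5.107e-08 m²
R_3 = (2.50×10^-8)(789)/(5.107e-08) = 386.2 Ω
R_total = R_1 + R_2 + R_3 = 1620 Ω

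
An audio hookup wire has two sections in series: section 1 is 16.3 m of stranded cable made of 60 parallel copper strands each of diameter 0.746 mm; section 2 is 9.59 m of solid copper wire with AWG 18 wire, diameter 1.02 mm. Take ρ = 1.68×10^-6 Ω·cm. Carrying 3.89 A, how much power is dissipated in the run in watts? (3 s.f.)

3.14 W

ρ = 1.68×10^-6 Ω·cm = 1.68×10^-8 Ω·m
Section 1: A_strand = π(3.7300e-04)² = 4.371e-07 m²; R₁ = ρL/(N·A_s) = (1.68×10^-8)(16.3)/(60×4.371e-07) = 0.01044 Ω
Section 2: A = π(1.02/2 mm)² = π(5.1000e-04 m)² = 8.171e-07 m²
R₂ = (1.68×10^-8)(9.59)/(8.171e-07) = 0.1972 Ω
R = R₁ + R₂ = 0.2076 Ω
P = I²R = (3.89)² × 0.2076 = 3.14 W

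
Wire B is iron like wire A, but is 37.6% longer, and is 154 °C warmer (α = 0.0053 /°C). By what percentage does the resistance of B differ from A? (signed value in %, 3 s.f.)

R ∝ ρL/d² with ρ ∝ (1+αΔT), so R_B/R_A = (1 + 37.6/100) × (1 + 0.0053×154)
= 1.376 × 1.816 = 2.499
(R_B − R_A)/R_A = 2.499 − 1 = 150%

150%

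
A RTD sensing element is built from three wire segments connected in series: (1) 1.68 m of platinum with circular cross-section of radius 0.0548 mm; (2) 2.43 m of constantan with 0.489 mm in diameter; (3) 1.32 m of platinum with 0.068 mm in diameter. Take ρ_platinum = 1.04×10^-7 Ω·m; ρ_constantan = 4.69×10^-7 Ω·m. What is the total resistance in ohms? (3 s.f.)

62.4 Ω

Seg 1: A = πr² = π(5.4800e-05 m)² = 9.434e-09 m²
R_1 = (1.04×10^-7)(1.68)/(9.434e-09) = 18.52 Ω
Seg 2: A = π(d/2)² = π(2.4450e-04 m)² = 1.878e-07 m²
R_2 = (4.69×10^-7)(2.43)/(1.878e-07) = 6.068 Ω
Seg 3: A = π(d/2)² = π(3.4000e-05 m)² = 3.632e-09 m²
R_3 = (1.04×10^-7)(1.32)/(3.632e-09) = 37.8 Ω
R_total = R_1 + R_2 + R_3 = 62.4 Ω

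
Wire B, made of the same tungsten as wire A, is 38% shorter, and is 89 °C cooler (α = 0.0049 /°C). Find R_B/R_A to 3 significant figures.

R ∝ ρL/d² with ρ ∝ (1+αΔT), so R_B/R_A = (1 − 38/100) × (1 − 0.0049×89)
= 0.62 × 0.5639 = 0.350

0.350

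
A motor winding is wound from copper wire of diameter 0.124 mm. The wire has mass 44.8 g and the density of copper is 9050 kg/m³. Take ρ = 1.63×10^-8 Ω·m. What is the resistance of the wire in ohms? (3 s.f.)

553 Ω

A = π(d/2)² = π(6.2000e-05 m)² = 1.2076e-08 m²
L = m/(density·A) = 0.0448/(9050×1.2076e-08) = 409.9 m
R = ρL/A = (1.63×10^-8)(409.9)/(1.2076e-08) = 553 Ω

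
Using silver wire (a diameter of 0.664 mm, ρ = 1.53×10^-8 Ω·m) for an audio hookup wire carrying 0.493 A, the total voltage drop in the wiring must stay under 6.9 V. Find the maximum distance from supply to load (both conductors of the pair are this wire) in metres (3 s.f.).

158 m

A = π(d/2)² = π(3.3200e-04 m)² = 3.463e-07 m²
L_max = V_max·A/(2·ρI) = (6.9)(3.463e-07)/(2×1.53×10^-8×0.493) = 158 m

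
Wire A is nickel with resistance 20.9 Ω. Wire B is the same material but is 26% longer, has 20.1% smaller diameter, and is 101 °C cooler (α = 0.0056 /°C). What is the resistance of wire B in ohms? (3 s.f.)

17.9 Ω

R ∝ ρL/d² with ρ ∝ (1+αΔT), so R_B/R_A = (1 + 26/100) × (1 − 20.1/100)⁻² × (1 − 0.0056×101)
= 1.26 × 1.566 × 0.4344 = 0.8574
R_B = 0.8574 × 20.9 = 17.9 Ω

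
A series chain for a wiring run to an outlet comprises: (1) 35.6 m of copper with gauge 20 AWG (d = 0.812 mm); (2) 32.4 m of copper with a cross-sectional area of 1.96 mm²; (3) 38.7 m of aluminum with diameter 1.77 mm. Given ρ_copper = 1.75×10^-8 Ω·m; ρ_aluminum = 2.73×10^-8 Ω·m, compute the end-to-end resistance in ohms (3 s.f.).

Seg 1: A = π(0.812/2 mm)² = π(4.0600e-04 m)² = 5.178e-07 m²
R_1 = (1.75×10^-8)(35.6)/(5.178e-07) = 1.203 Ω
Seg 2: A = 1.96 mm² = 1.960e-06 m²
R_2 = (1.75×10^-8)(32.4)/(1.960e-06) = 0.2893 Ω
Seg 3: A = π(d/2)² = π(8.8500e-04 m)² = 2.461e-06 m²
R_3 = (2.73×10^-8)(38.7)/(2.461e-06) = 0.4294 Ω
R_total = R_1 + R_2 + R_3 = 1.92 Ω

1.92 Ω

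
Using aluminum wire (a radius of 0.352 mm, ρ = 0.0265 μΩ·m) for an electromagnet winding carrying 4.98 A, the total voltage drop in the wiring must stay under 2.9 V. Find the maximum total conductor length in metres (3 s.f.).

ρ = 0.0265 μΩ·m = 2.65×10^-8 Ω·m
A = πr² = π(3.5200e-04 m)² = 3.893e-07 m²
L_max = V_max·A/(1·ρI) = (2.9)(3.893e-07)/(2.65×10^-8×4.98) = 8.55 m

8.55 m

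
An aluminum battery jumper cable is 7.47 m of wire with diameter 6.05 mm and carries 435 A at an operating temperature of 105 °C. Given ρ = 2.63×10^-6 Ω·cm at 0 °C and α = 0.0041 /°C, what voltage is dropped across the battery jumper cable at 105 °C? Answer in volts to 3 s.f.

4.25 V

ρ = 2.63×10^-6 Ω·cm = 2.63×10^-8 Ω·m
A = π(d/2)² = π(3.0250e-03 m)² = 2.875e-05 m²
R₍0₎ = ρL/A = (2.63×10^-8)(7.47)/(2.875e-05) = 0.006834 Ω
R₍105₎ = R₍0₎(1 + αΔT) = 0.006834 × (1 + 0.0041×105) = 0.009776 Ω
V = IR = 435 × 0.009776 = 4.25 V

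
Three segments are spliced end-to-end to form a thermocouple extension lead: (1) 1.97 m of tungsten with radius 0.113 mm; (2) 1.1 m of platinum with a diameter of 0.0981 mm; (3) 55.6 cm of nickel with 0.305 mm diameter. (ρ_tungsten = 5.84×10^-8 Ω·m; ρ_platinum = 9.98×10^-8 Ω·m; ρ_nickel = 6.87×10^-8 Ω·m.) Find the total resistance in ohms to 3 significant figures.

17.9 Ω

Seg 1: A = πr² = π(1.1300e-04 m)² = 4.011e-08 m²
R_1 = (5.84×10^-8)(1.97)/(4.011e-08) = 2.868 Ω
Seg 2: A = π(d/2)² = π(4.9050e-05 m)² = 7.558e-09 m²
R_2 = (9.98×10^-8)(1.1)/(7.558e-09) = 14.52 Ω
Seg 3: A = π(d/2)² = π(1.5250e-04 m)² = 7.306e-08 m²
R_3 = (6.87×10^-8)(0.556)/(7.306e-08) = 0.5228 Ω
R_total = R_1 + R_2 + R_3 = 17.9 Ω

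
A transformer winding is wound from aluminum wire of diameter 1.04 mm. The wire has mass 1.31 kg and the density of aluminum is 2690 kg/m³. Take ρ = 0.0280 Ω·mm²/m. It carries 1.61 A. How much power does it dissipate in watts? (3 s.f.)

ρ = 0.0280 Ω·mm²/m = 2.80×10^-8 Ω·m
A = π(d/2)² = π(5.2000e-04 m)² = 8.4949e-07 m²
L = m/(density·A) = 1.31/(2690×8.4949e-07) = 573.3 m
R = ρL/A = (2.80×10^-8)(573.3)/(8.4949e-07) = 18.9 Ω
P = I²R = (1.61)² × 18.9 = 49.0 W

49.0 W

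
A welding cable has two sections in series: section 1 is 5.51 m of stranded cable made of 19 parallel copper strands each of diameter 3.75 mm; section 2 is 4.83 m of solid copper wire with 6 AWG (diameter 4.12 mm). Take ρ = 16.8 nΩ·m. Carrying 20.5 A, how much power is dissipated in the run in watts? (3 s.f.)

2.74 W

ρ = 16.8 nΩ·m = 1.68×10^-8 Ω·m
Section 1: A_strand = π(1.8750e-03)² = 1.104e-05 m²; R₁ = ρL/(N·A_s) = (1.68×10^-8)(5.51)/(19×1.104e-05) = 4.411×10^-4 Ω
Section 2: A = π(4.12/2 mm)² = π(2.0600e-03 m)² = 1.333e-05 m²
R₂ = (1.68×10^-8)(4.83)/(1.333e-05) = 0.006087 Ω
R = R₁ + R₂ = 0.006528 Ω
P = I²R = (20.5)² × 0.006528 = 2.74 W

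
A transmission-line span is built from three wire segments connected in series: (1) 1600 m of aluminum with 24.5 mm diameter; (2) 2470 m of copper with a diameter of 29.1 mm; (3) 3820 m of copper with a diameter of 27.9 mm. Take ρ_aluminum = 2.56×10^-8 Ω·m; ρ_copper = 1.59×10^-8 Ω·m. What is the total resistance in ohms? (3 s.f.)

0.245 Ω

Seg 1: A = π(d/2)² = π(1.2250e-02 m)² = 4.714e-04 m²
R_1 = (2.56×10^-8)(1600)/(4.714e-04) = 0.08688 Ω
Seg 2: A = π(d/2)² = π(1.4550e-02 m)² = 6.651e-04 m²
R_2 = (1.59×10^-8)(2470)/(6.651e-04) = 0.05905 Ω
Seg 3: A = π(d/2)² = π(1.3950e-02 m)² = 6.114e-04 m²
R_3 = (1.59×10^-8)(3820)/(6.114e-04) = 0.09935 Ω
R_total = R_1 + R_2 + R_3 = 0.245 Ω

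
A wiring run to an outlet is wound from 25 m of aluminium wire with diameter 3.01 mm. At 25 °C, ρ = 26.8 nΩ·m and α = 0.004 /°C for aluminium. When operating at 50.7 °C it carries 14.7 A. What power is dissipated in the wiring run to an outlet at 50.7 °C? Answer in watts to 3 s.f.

ρ = 26.8 nΩ·m = 2.68×10^-8 Ω·m
A = π(d/2)² = π(1.5050e-03 m)² = 7.116e-06 m²
R₍25₎ = ρL/A = (2.68×10^-8)(25)/(7.116e-06) = 0.09416 Ω
R₍50.7₎ = R₍25₎(1 + αΔT) = 0.09416 × (1 + 0.004×25.7) = 0.1038 Ω
P = I²R = (14.7)² × 0.1038 = 22.4 W

22.4 W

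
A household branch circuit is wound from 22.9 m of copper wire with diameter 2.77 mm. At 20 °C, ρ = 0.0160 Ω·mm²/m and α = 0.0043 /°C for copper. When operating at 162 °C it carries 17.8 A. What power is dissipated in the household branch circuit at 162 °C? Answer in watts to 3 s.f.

31.0 W

ρ = 0.0160 Ω·mm²/m = 1.60×10^-8 Ω·m
A = π(d/2)² = π(1.3850e-03 m)² = 6.026e-06 m²
R₍20₎ = ρL/A = (1.60×10^-8)(22.9)/(6.026e-06) = 0.0608 Ω
R₍162₎ = R₍20₎(1 + αΔT) = 0.0608 × (1 + 0.0043×142) = 0.09793 Ω
P = I²R = (17.8)² × 0.09793 = 31.0 W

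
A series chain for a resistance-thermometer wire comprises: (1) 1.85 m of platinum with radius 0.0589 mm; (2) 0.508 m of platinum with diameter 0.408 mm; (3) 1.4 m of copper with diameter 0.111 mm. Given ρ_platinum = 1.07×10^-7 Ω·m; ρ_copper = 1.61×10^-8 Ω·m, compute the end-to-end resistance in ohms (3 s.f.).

Seg 1: A = πr² = π(5.8900e-05 m)² = 1.090e-08 m²
R_1 = (1.07×10^-7)(1.85)/(1.090e-08) = 18.16 Ω
Seg 2: A = π(d/2)² = π(2.0400e-04 m)² = 1.307e-07 m²
R_2 = (1.07×10^-7)(0.508)/(1.307e-07) = 0.4158 Ω
Seg 3: A = π(d/2)² = π(5.5500e-05 m)² = 9.677e-09 m²
R_3 = (1.61×10^-8)(1.4)/(9.677e-09) = 2.329 Ω
R_total = R_1 + R_2 + R_3 = 20.9 Ω

20.9 Ω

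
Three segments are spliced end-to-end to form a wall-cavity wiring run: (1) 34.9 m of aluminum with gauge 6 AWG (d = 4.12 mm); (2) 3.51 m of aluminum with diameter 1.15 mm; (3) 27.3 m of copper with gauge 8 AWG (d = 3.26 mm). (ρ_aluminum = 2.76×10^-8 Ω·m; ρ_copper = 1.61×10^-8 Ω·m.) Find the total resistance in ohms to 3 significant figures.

Seg 1: A = π(4.12/2 mm)² = π(2.0600e-03 m)² = 1.333e-05 m²
R_1 = (2.76×10^-8)(34.9)/(1.333e-05) = 0.07225 Ω
Seg 2: A = π(d/2)² = π(5.7500e-04 m)² = 1.039e-06 m²
R_2 = (2.76×10^-8)(3.51)/(1.039e-06) = 0.09327 Ω
Seg 3: A = π(3.26/2 mm)² = π(1.6300e-03 m)² = 8.347e-06 m²
R_3 = (1.61×10^-8)(27.3)/(8.347e-06) = 0.05266 Ω
R_total = R_1 + R_2 + R_3 = 0.218 Ω

0.218 Ω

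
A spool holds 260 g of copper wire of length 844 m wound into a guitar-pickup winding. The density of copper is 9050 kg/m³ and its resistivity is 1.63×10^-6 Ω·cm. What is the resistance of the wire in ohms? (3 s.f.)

ρ = 1.63×10^-6 Ω·cm = 1.63×10^-8 Ω·m
A = m/(density·L) = 0.26/(9050×844) = 3.4039e-08 m²
R = ρL/A = (1.63×10^-8)(844)/(3.4039e-08) = 404 Ω

404 Ω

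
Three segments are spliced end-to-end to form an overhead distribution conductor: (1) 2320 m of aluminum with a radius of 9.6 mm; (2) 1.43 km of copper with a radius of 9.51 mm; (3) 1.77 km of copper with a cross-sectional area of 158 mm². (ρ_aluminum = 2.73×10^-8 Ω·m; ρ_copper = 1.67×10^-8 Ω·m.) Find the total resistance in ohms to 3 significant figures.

0.490 Ω

Seg 1: A = πr² = π(9.6000e-03 m)² = 2.895e-04 m²
R_1 = (2.73×10^-8)(2320)/(2.895e-04) = 0.2188 Ω
Seg 2: A = πr² = π(9.5100e-03 m)² = 2.841e-04 m²
R_2 = (1.67×10^-8)(1430)/(2.841e-04) = 0.08405 Ω
Seg 3: A = 158 mm² = 1.580e-04 m²
R_3 = (1.67×10^-8)(1770)/(1.580e-04) = 0.1871 Ω
R_total = R_1 + R_2 + R_3 = 0.490 Ω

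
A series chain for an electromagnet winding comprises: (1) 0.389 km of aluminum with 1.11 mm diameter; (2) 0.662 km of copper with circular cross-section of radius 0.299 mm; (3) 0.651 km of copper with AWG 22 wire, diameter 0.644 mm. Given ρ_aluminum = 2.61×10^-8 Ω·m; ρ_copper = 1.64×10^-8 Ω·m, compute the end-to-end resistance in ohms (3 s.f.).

Seg 1: A = π(d/2)² = π(5.5500e-04 m)² = 9.677e-07 m²
R_1 = (2.61×10^-8)(389)/(9.677e-07) = 10.49 Ω
Seg 2: A = πr² = π(2.9900e-04 m)² = 2.809e-07 m²
R_2 = (1.64×10^-8)(662)/(2.809e-07) = 38.66 Ω
Seg 3: A = π(0.644/2 mm)² = π(3.2200e-04 m)² = 3.257e-07 m²
R_3 = (1.64×10^-8)(651)/(3.257e-07) = 32.78 Ω
R_total = R_1 + R_2 + R_3 = 81.9 Ω

81.9 Ω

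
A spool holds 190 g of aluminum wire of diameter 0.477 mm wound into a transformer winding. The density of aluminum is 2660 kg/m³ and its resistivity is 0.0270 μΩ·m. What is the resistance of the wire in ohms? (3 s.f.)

ρ = 0.0270 μΩ·m = 2.70×10^-8 Ω·m
A = π(d/2)² = π(2.3850e-04 m)² = 1.7870e-07 m²
L = m/(density·A) = 0.19/(2660×1.7870e-07) = 399.7 m
R = ρL/A = (2.70×10^-8)(399.7)/(1.7870e-07) = 60.4 Ω

60.4 Ω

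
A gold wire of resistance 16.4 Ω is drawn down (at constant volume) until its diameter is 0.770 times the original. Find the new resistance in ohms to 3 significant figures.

Volume constant ⇒ L' = L/r² with r = 0.77. R' = ρL'/A' = ρ(L/r²)/(πr²d₀²/4) = R/r⁴.
R' = 2.845 × 16.4 = 46.7 Ω

46.7 Ω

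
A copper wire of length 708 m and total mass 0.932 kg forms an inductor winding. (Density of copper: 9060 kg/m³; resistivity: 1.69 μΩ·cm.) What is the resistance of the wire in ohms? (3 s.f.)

ρ = 1.69 μΩ·cm = 1.69×10^-8 Ω·m
A = m/(density·L) = 0.932/(9060×708) = 1.4530e-07 m²
R = ρL/A = (1.69×10^-8)(708)/(1.4530e-07) = 82.4 Ω

82.4 Ω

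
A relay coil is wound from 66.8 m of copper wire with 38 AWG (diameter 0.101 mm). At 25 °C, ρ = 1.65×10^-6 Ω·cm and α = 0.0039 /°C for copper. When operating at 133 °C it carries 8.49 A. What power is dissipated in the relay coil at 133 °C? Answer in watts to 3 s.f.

14100 W

ρ = 1.65×10^-6 Ω·cm = 1.65×10^-8 Ω·m
A = π(0.101/2 mm)² = π(5.0500e-05 m)² = 8.012e-09 m²
R₍25₎ = ρL/A = (1.65×10^-8)(66.8)/(8.012e-09) = 137.6 Ω
R₍133₎ = R₍25₎(1 + αΔT) = 137.6 × (1 + 0.0039×108) = 195.5 Ω
P = I²R = (8.49)² × 195.5 = 14100 W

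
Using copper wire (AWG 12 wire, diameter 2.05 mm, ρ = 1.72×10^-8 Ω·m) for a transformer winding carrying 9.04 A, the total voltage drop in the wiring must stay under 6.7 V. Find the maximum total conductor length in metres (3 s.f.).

A = π(2.05/2 mm)² = π(1.0250e-03 m)² = 3.301e-06 m²
L_max = V_max·A/(1·ρI) = (6.7)(3.301e-06)/(1.72×10^-8×9.04) = 142 m

142 m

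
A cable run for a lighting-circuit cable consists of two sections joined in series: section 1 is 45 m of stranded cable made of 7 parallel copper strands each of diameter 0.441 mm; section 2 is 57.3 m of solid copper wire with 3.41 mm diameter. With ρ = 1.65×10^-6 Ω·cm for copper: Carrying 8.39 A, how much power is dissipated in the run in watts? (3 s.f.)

56.2 W

ρ = 1.65×10^-6 Ω·cm = 1.65×10^-8 Ω·m
Section 1: A_strand = π(2.2050e-04)² = 1.527e-07 m²; R₁ = ρL/(N·A_s) = (1.65×10^-8)(45)/(7×1.527e-07) = 0.6944 Ω
Section 2: A = π(d/2)² = π(1.7050e-03 m)² = 9.133e-06 m²
R₂ = (1.65×10^-8)(57.3)/(9.133e-06) = 0.1035 Ω
R = R₁ + R₂ = 0.798 Ω
P = I²R = (8.39)² × 0.798 = 56.2 W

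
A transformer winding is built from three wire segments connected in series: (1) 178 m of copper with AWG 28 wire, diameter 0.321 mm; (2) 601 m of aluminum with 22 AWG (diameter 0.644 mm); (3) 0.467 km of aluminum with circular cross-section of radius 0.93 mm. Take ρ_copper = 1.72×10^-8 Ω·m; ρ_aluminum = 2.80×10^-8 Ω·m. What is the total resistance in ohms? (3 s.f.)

Seg 1: A = π(0.321/2 mm)² = π(1.6050e-04 m)² = 8.093e-08 m²
R_1 = (1.72×10^-8)(178)/(8.093e-08) = 37.83 Ω
Seg 2: A = π(0.644/2 mm)² = π(3.2200e-04 m)² = 3.257e-07 m²
R_2 = (2.80×10^-8)(601)/(3.257e-07) = 51.66 Ω
Seg 3: A = πr² = π(9.3000e-04 m)² = 2.717e-06 m²
R_3 = (2.80×10^-8)(467)/(2.717e-06) = 4.812 Ω
R_total = R_1 + R_2 + R_3 = 94.3 Ω

94.3 Ω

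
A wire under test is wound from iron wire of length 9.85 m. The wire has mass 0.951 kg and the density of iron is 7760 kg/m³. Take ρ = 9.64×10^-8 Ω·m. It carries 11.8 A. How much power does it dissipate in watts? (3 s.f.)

A = m/(density·L) = 0.951/(7760×9.85) = 1.2442e-05 m²
R = ρL/A = (9.64×10^-8)(9.85)/(1.2442e-05) = 0.07632 Ω
P = I²R = (11.8)² × 0.07632 = 10.6 W

10.6 W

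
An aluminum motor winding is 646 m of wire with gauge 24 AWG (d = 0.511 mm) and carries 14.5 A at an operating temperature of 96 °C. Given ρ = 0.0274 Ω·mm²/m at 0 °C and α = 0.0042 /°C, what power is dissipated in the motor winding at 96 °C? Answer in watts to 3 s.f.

25500 W

ρ = 0.0274 Ω·mm²/m = 2.74×10^-8 Ω·m
A = π(0.511/2 mm)² = π(2.5550e-04 m)² = 2.051e-07 m²
R₍0₎ = ρL/A = (2.74×10^-8)(646)/(2.051e-07) = 86.31 Ω
R₍96₎ = R₍0₎(1 + αΔT) = 86.31 × (1 + 0.0042×96) = 121.1 Ω
P = I²R = (14.5)² × 121.1 = 25500 W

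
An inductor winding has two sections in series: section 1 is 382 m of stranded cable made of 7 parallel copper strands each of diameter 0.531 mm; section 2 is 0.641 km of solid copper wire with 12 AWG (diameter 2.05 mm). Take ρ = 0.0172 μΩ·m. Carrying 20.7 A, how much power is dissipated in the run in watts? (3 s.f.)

3250 W

ρ = 0.0172 μΩ·m = 1.72×10^-8 Ω·m
Section 1: A_strand = π(2.6550e-04)² = 2.215e-07 m²; R₁ = ρL/(N·A_s) = (1.72×10^-8)(382)/(7×2.215e-07) = 4.239 Ω
Section 2: A = π(2.05/2 mm)² = π(1.0250e-03 m)² = 3.301e-06 m²
R₂ = (1.72×10^-8)(641)/(3.301e-06) = 3.34 Ω
R = R₁ + R₂ = 7.579 Ω
P = I²R = (20.7)² × 7.579 = 3250 W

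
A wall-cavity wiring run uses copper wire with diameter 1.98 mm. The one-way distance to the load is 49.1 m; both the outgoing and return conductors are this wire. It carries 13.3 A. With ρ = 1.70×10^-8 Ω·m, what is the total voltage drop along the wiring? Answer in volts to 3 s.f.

A = π(d/2)² = π(9.9000e-04 m)² = 3.079e-06 m²
Total conductor length (both ways) L = 2 × 49.1 = 98.2 m
R = ρL/A = (1.70×10^-8)(98.2)/(3.079e-06) = 0.5422 Ω
V = IR = 13.3 × 0.5422 = 7.21 V

7.21 V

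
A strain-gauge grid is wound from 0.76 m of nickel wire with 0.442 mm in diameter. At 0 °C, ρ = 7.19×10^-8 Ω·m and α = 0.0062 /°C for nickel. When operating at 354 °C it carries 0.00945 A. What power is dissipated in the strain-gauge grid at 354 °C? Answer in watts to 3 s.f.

1.02×10^-4 W

A = π(d/2)² = π(2.2100e-04 m)² = 1.534e-07 m²
R₍0₎ = ρL/A = (7.19×10^-8)(0.76)/(1.534e-07) = 0.3561 Ω
R₍354₎ = R₍0₎(1 + αΔT) = 0.3561 × (1 + 0.0062×354) = 1.138 Ω
P = I²R = (0.00945)² × 1.138 = 1.02×10^-4 W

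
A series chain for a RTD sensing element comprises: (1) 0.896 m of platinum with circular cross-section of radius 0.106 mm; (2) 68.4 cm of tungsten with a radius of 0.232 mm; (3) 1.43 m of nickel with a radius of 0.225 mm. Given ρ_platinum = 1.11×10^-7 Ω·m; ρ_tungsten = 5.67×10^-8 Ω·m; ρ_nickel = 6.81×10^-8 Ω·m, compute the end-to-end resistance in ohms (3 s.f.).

3.66 Ω

Seg 1: A = πr² = π(1.0600e-04 m)² = 3.530e-08 m²
R_1 = (1.11×10^-7)(0.896)/(3.530e-08) = 2.818 Ω
Seg 2: A = πr² = π(2.3200e-04 m)² = 1.691e-07 m²
R_2 = (5.67×10^-8)(0.684)/(1.691e-07) = 0.2294 Ω
Seg 3: A = πr² = π(2.2500e-04 m)² = 1.590e-07 m²
R_3 = (6.81×10^-8)(1.43)/(1.590e-07) = 0.6123 Ω
R_total = R_1 + R_2 + R_3 = 3.66 Ω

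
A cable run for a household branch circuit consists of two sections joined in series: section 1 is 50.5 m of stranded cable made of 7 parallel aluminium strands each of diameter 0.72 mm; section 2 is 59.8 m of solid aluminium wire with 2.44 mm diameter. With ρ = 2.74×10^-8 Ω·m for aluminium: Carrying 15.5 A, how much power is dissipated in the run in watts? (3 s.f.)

Section 1: A_strand = π(3.6000e-04)² = 4.072e-07 m²; R₁ = ρL/(N·A_s) = (2.74×10^-8)(50.5)/(7×4.072e-07) = 0.4855 Ω
Section 2: A = π(d/2)² = π(1.2200e-03 m)² = 4.676e-06 m²
R₂ = (2.74×10^-8)(59.8)/(4.676e-06) = 0.3504 Ω
R = R₁ + R₂ = 0.8359 Ω
P = I²R = (15.5)² × 0.8359 = 201 W

201 W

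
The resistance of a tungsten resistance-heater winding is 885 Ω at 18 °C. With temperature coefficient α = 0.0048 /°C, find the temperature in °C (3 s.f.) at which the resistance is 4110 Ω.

R = R₀(1 + α(T − T₀)) ⇒ T = T₀ + (R/R₀ − 1)/α
T = 18 + (4110/885 − 1)/0.0048 = 18 + (3.644)/0.0048 = 777 °C

777 °C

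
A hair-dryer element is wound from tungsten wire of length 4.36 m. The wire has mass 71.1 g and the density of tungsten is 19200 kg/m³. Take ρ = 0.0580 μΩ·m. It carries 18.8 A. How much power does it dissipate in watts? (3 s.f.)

105 W

ρ = 0.0580 μΩ·m = 5.80×10^-8 Ω·m
A = m/(density·L) = 0.0711/(19200×4.36) = 8.4934e-07 m²
R = ρL/A = (5.80×10^-8)(4.36)/(8.4934e-07) = 0.2977 Ω
P = I²R = (18.8)² × 0.2977 = 105 W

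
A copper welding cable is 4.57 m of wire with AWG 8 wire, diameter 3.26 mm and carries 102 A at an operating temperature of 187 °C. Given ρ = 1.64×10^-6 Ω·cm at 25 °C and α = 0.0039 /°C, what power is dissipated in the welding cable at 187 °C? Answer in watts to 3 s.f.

ρ = 1.64×10^-6 Ω·cm = 1.64×10^-8 Ω·m
A = π(3.26/2 mm)² = π(1.6300e-03 m)² = 8.347e-06 m²
R₍25₎ = ρL/A = (1.64×10^-8)(4.57)/(8.347e-06) = 0.008979 Ω
R₍187₎ = R₍25₎(1 + αΔT) = 0.008979 × (1 + 0.0039×162) = 0.01465 Ω
P = I²R = (102)² × 0.01465 = 152 W

152 W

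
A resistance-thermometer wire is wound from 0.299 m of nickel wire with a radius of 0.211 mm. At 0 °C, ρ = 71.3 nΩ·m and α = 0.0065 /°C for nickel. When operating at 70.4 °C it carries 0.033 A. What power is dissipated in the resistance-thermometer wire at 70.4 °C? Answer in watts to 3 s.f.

2.42×10^-4 W

ρ = 71.3 nΩ·m = 7.13×10^-8 Ω·m
A = πr² = π(2.1100e-04 m)² = 1.399e-07 m²
R₍0₎ = ρL/A = (7.13×10^-8)(0.299)/(1.399e-07) = 0.1524 Ω
R₍70.4₎ = R₍0₎(1 + αΔT) = 0.1524 × (1 + 0.0065×70.4) = 0.2222 Ω
P = I²R = (0.033)² × 0.2222 = 2.42×10^-4 W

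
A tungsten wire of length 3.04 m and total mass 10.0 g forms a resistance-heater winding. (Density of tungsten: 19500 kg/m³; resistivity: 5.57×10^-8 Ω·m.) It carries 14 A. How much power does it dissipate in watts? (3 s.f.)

A = m/(density·L) = 0.01/(19500×3.04) = 1.6869e-07 m²
R = ρL/A = (5.57×10^-8)(3.04)/(1.6869e-07) = 1.004 Ω
P = I²R = (14)² × 1.004 = 197 W

197 W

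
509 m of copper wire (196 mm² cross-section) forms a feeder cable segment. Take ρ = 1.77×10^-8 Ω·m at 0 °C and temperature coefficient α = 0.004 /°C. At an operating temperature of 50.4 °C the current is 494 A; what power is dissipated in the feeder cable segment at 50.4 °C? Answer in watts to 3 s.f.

A = 196 mm² = 1.960e-04 m²
R₍0₎ = ρL/A = (1.77×10^-8)(509)/(1.960e-04) = 0.04597 Ω
R₍50.4₎ = R₍0₎(1 + αΔT) = 0.04597 × (1 + 0.004×50.4) = 0.05523 Ω
P = I²R = (494)² × 0.05523 = 13500 W

13500 W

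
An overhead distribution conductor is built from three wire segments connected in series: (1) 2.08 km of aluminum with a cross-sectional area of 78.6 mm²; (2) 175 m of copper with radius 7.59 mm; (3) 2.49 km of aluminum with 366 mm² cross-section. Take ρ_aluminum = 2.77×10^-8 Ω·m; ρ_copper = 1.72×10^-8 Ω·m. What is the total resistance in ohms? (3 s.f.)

0.938 Ω

Seg 1: A = 78.6 mm² = 7.860e-05 m²
R_1 = (2.77×10^-8)(2080)/(7.860e-05) = 0.733 Ω
Seg 2: A = πr² = π(7.5900e-03 m)² = 1.810e-04 m²
R_2 = (1.72×10^-8)(175)/(1.810e-04) = 0.01663 Ω
Seg 3: A = 366 mm² = 3.660e-04 m²
R_3 = (2.77×10^-8)(2490)/(3.660e-04) = 0.1885 Ω
R_total = R_1 + R_2 + R_3 = 0.938 Ω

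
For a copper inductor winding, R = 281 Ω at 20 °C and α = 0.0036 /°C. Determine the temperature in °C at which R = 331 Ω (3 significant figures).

R = R₀(1 + α(T − T₀)) ⇒ T = T₀ + (R/R₀ − 1)/α
T = 20 + (331/281 − 1)/0.0036 = 20 + (0.1779)/0.0036 = 69.4 °C

69.4 °C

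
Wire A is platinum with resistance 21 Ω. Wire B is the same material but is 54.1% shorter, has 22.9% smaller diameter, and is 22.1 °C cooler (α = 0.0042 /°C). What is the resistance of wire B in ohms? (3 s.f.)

R ∝ ρL/d² with ρ ∝ (1+αΔT), so R_B/R_A = (1 − 54.1/100) × (1 − 22.9/100)⁻² × (1 − 0.0042×22.1)
= 0.459 × 1.682 × 0.9072 = 0.7005
R_B = 0.7005 × 21 = 14.7 Ω

14.7 Ω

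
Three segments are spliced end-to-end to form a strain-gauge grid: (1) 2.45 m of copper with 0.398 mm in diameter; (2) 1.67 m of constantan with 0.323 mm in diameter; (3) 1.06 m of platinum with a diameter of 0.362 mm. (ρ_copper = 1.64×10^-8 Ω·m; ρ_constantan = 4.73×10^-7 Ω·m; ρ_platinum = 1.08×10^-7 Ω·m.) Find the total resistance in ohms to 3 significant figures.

11.1 Ω

Seg 1: A = π(d/2)² = π(1.9900e-04 m)² = 1.244e-07 m²
R_1 = (1.64×10^-8)(2.45)/(1.244e-07) = 0.323 Ω
Seg 2: A = π(d/2)² = π(1.6150e-04 m)² = 8.194e-08 m²
R_2 = (4.73×10^-7)(1.67)/(8.194e-08) = 9.64 Ω
Seg 3: A = π(d/2)² = π(1.8100e-04 m)² = 1.029e-07 m²
R_3 = (1.08×10^-7)(1.06)/(1.029e-07) = 1.112 Ω
R_total = R_1 + R_2 + R_3 = 11.1 Ω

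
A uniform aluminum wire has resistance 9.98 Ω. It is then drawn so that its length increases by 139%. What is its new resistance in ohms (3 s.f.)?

57.0 Ω

k = 1 + 139/100 = 2.39; volume constant ⇒ A' = A/k, so R' = k²R.
R' = 5.712 × 9.98 = 57.0 Ω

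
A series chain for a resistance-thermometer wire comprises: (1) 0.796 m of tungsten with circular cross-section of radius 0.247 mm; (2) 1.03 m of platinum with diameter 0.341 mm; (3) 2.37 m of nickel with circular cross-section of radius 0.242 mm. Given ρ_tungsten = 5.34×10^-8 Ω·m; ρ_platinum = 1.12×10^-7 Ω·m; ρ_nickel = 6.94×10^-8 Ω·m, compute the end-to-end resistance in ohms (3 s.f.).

Seg 1: A = πr² = π(2.4700e-04 m)² = 1.917e-07 m²
R_1 = (5.34×10^-8)(0.796)/(1.917e-07) = 0.2218 Ω
Seg 2: A = π(d/2)² = π(1.7050e-04 m)² = 9.133e-08 m²
R_2 = (1.12×10^-7)(1.03)/(9.133e-08) = 1.263 Ω
Seg 3: A = πr² = π(2.4200e-04 m)² = 1.840e-07 m²
R_3 = (6.94×10^-8)(2.37)/(1.840e-07) = 0.894 Ω
R_total = R_1 + R_2 + R_3 = 2.38 Ω

2.38 Ω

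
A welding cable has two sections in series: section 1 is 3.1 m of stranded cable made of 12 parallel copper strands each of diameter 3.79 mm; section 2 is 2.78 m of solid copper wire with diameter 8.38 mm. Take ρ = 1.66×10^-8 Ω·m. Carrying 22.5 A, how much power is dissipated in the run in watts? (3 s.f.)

0.616 W

Section 1: A_strand = π(1.8950e-03)² = 1.128e-05 m²; R₁ = ρL/(N·A_s) = (1.66×10^-8)(3.1)/(12×1.128e-05) = 3.801×10^-4 Ω
Section 2: A = π(d/2)² = π(4.1900e-03 m)² = 5.515e-05 m²
R₂ = (1.66×10^-8)(2.78)/(5.515e-05) = 8.367×10^-4 Ω
R = R₁ + R₂ = 0.001217 Ω
P = I²R = (22.5)² × 0.001217 = 0.616 W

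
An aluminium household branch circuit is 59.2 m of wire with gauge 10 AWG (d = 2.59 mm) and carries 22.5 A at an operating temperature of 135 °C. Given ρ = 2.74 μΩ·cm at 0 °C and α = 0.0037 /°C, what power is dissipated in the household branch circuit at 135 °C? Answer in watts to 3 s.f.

ρ = 2.74 μΩ·cm = 2.74×10^-8 Ω·m
A = π(2.59/2 mm)² = π(1.2950e-03 m)² = 5.269e-06 m²
R₍0₎ = ρL/A = (2.74×10^-8)(59.2)/(5.269e-06) = 0.3079 Ω
R₍135₎ = R₍0₎(1 + αΔT) = 0.3079 × (1 + 0.0037×135) = 0.4617 Ω
P = I²R = (22.5)² × 0.4617 = 234 W

234 W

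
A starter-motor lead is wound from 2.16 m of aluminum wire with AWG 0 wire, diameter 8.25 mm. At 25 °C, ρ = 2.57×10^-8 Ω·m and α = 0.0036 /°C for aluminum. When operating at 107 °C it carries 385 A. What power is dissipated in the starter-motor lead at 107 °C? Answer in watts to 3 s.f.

A = π(8.25/2 mm)² = π(4.1250e-03 m)² = 5.346e-05 m²
R₍25₎ = ρL/A = (2.57×10^-8)(2.16)/(5.346e-05) = 0.001038 Ω
R₍107₎ = R₍25₎(1 + αΔT) = 0.001038 × (1 + 0.0036×82) = 0.001345 Ω
P = I²R = (385)² × 0.001345 = 199 W

199 W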